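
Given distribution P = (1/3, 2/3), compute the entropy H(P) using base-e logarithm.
0.6365 nats

Shannon entropy is H(X) = -Σ p(x) log p(x).

For P = (1/3, 2/3):
H = -1/3 × log_e(1/3) -2/3 × log_e(2/3)
H = 0.6365 nats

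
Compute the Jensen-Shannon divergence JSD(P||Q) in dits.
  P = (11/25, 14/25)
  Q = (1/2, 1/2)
0.0008 dits

Jensen-Shannon divergence is:
JSD(P||Q) = 0.5 × D_KL(P||M) + 0.5 × D_KL(Q||M)
where M = 0.5 × (P + Q) is the mixture distribution.

M = 0.5 × (11/25, 14/25) + 0.5 × (1/2, 1/2) = (0.47, 0.53)

D_KL(P||M) = 0.0008 dits
D_KL(Q||M) = 0.0008 dits

JSD(P||Q) = 0.5 × 0.0008 + 0.5 × 0.0008 = 0.0008 dits

Unlike KL divergence, JSD is symmetric and bounded: 0 ≤ JSD ≤ log(2).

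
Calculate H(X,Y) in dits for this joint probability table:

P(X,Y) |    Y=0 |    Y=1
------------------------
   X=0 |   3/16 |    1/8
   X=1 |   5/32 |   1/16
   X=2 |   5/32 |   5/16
0.7342 dits

Joint entropy is H(X,Y) = -Σ_{x,y} p(x,y) log p(x,y).

Summing over all non-zero entries:
H(X,Y) = -[3/16·log_10(3/16) + 1/8·log_10(1/8) + 5/32·log_10(5/32) + 1/16·log_10(1/16) + 5/32·log_10(5/32) + 5/16·log_10(5/16)]
H(X,Y) = 0.7342 dits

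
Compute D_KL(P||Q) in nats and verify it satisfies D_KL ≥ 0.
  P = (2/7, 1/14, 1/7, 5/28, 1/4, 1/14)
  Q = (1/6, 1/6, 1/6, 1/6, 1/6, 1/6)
0.1246 nats

KL divergence satisfies the Gibbs inequality: D_KL(P||Q) ≥ 0 for all distributions P, Q.

D_KL(P||Q) = Σ p(x) log(p(x)/q(x))
Term by term:
  x=0: 2/7 × log_e[(2/7)/(1/6)] = 0.1540
  x=1: 1/14 × log_e[(1/14)/(1/6)] = -0.0605
  x=2: 1/7 × log_e[(1/7)/(1/6)] = -0.0220
  x=3: 5/28 × log_e[(5/28)/(1/6)] = 0.0123
  x=4: 1/4 × log_e[(1/4)/(1/6)] = 0.1014
  x=5: 1/14 × log_e[(1/14)/(1/6)] = -0.0605
D_KL(P||Q) = 0.1246 nats

D_KL(P||Q) = 0.1246 ≥ 0 ✓

This non-negativity is a fundamental property: relative entropy cannot be negative because it measures how different Q is from P.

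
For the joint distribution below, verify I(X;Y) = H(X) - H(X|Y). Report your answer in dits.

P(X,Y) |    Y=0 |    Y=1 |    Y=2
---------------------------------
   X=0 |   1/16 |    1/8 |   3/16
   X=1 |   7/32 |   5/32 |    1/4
I(X;Y) = 0.0089 dits

Mutual information has multiple equivalent forms:
- I(X;Y) = H(X) - H(X|Y)
- I(X;Y) = H(Y) - H(Y|X)
- I(X;Y) = H(X) + H(Y) - H(X,Y)

Computing all quantities:
H(X) = 0.2873, H(Y) = 0.4670, H(X,Y) = 0.7453
H(X|Y) = 0.2784, H(Y|X) = 0.4580

Verification:
H(X) - H(X|Y) = 0.2873 - 0.2784 = 0.0089
H(Y) - H(Y|X) = 0.4670 - 0.4580 = 0.0089
H(X) + H(Y) - H(X,Y) = 0.2873 + 0.4670 - 0.7453 = 0.0089

All forms give I(X;Y) = 0.0089 dits. ✓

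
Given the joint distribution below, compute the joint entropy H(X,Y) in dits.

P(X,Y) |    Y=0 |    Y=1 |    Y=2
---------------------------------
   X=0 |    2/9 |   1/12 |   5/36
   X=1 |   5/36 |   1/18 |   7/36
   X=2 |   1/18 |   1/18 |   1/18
0.8905 dits

Joint entropy is H(X,Y) = -Σ_{x,y} p(x,y) log p(x,y).

Summing over all non-zero entries:
H(X,Y) = -[2/9·log_10(2/9) + 1/12·log_10(1/12) + 5/36·log_10(5/36) + 5/36·log_10(5/36) + 1/18·log_10(1/18) + 7/36·log_10(7/36) + 1/18·log_10(1/18) + 1/18·log_10(1/18) + 1/18·log_10(1/18)]
H(X,Y) = 0.8905 dits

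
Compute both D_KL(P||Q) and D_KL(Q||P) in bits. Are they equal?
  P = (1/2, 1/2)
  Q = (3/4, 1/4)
D_KL(P||Q) = 0.2075, D_KL(Q||P) = 0.1887

KL divergence is not symmetric: D_KL(P||Q) ≠ D_KL(Q||P) in general.

D_KL(P||Q) = 0.2075 bits
D_KL(Q||P) = 0.1887 bits

No, they are not equal!

This asymmetry is why KL divergence is not a true distance metric.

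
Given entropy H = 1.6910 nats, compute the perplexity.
5.4249

Perplexity is e^H (or exp(H) for natural log).

H = 1.6910 nats
Perplexity = e^1.6910 = 5.4249

Interpretation: The model's uncertainty is equivalent to choosing uniformly among 5.4 options.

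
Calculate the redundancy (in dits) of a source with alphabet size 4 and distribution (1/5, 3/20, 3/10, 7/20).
0.0222 dits

Redundancy measures how far a source is from maximum entropy:
R = H_max - H(X)

Maximum entropy for 4 symbols: H_max = log_10(4) = 0.6021 dits
Actual entropy: H(X) = 0.5798 dits
Redundancy: R = 0.6021 - 0.5798 = 0.0222 dits

This redundancy represents potential for compression: the source could be compressed by 0.0222 dits per symbol.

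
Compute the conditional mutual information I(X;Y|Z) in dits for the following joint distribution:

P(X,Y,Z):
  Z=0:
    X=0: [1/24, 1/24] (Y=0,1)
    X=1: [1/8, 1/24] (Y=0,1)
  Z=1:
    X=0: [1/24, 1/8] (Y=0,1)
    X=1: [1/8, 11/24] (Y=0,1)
0.0035 dits

Conditional mutual information: I(X;Y|Z) = H(X|Z) + H(Y|Z) - H(X,Y|Z)

H(Z) = 0.2442
H(X,Z) = 0.4859 → H(X|Z) = 0.2416
H(Y,Z) = 0.4859 → H(Y|Z) = 0.2416
H(X,Y,Z) = 0.7240 → H(X,Y|Z) = 0.4798

I(X;Y|Z) = 0.2416 + 0.2416 - 0.4798 = 0.0035 dits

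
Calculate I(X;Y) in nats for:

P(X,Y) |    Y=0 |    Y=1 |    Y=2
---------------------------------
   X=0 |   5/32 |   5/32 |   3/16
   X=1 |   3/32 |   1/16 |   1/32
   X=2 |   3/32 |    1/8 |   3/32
0.0203 nats

Mutual information: I(X;Y) = H(X) + H(Y) - H(X,Y)

Marginals:
P(X) = (1/2, 3/16, 5/16), H(X) = 1.0239 nats
P(Y) = (11/32, 11/32, 5/16), H(Y) = 1.0976 nats

Joint entropy: H(X,Y) = 2.1012 nats

I(X;Y) = 1.0239 + 1.0976 - 2.1012 = 0.0203 nats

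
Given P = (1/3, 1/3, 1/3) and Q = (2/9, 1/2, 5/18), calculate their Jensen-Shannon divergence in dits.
0.0066 dits

Jensen-Shannon divergence is:
JSD(P||Q) = 0.5 × D_KL(P||M) + 0.5 × D_KL(Q||M)
where M = 0.5 × (P + Q) is the mixture distribution.

M = 0.5 × (1/3, 1/3, 1/3) + 0.5 × (2/9, 1/2, 5/18) = (5/18, 5/12, 11/36)

D_KL(P||M) = 0.0067 dits
D_KL(Q||M) = 0.0066 dits

JSD(P||Q) = 0.5 × 0.0067 + 0.5 × 0.0066 = 0.0066 dits

Unlike KL divergence, JSD is symmetric and bounded: 0 ≤ JSD ≤ log(2).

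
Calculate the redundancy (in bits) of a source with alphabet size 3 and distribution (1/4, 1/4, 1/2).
0.0850 bits

Redundancy measures how far a source is from maximum entropy:
R = H_max - H(X)

Maximum entropy for 3 symbols: H_max = log_2(3) = 1.5850 bits
Actual entropy: H(X) = 1.5000 bits
Redundancy: R = 1.5850 - 1.5000 = 0.0850 bits

This redundancy represents potential for compression: the source could be compressed by 0.0850 bits per symbol.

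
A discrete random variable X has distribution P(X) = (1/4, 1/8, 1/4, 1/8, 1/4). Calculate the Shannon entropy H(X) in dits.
0.6773 dits

Shannon entropy is H(X) = -Σ p(x) log p(x).

For P = (1/4, 1/8, 1/4, 1/8, 1/4):
H = -1/4 × log_10(1/4) -1/8 × log_10(1/8) -1/4 × log_10(1/4) -1/8 × log_10(1/8) -1/4 × log_10(1/4)
H = 0.6773 dits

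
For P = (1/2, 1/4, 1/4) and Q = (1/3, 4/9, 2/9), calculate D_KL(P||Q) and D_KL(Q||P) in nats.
D_KL(P||Q) = 0.0883, D_KL(Q||P) = 0.0944

KL divergence is not symmetric: D_KL(P||Q) ≠ D_KL(Q||P) in general.

D_KL(P||Q) = 0.0883 nats
D_KL(Q||P) = 0.0944 nats

No, they are not equal!

This asymmetry is why KL divergence is not a true distance metric.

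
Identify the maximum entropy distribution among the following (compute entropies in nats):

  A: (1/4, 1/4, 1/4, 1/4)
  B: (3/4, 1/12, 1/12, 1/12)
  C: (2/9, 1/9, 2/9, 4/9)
A

For a discrete distribution over n outcomes, entropy is maximized by the uniform distribution.

Computing entropies:
H(A) = 1.3863 nats
H(B) = 0.8370 nats
H(C) = 1.2730 nats

The uniform distribution (where all probabilities equal 1/4) achieves the maximum entropy of log_e(4) = 1.3863 nats.

Distribution A has the highest entropy.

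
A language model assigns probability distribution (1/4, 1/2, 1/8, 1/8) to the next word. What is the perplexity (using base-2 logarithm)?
3.3636

Perplexity is 2^H (or exp(H) for natural log).

First, H = -Σ p log p = 1.7500 bits
Perplexity = 2^1.7500 = 3.3636

Interpretation: The model's uncertainty is equivalent to choosing uniformly among 3.4 options.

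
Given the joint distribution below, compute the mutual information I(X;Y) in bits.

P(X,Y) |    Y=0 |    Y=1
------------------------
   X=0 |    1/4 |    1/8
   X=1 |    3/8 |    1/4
0.0032 bits

Mutual information: I(X;Y) = H(X) + H(Y) - H(X,Y)

Marginals:
P(X) = (3/8, 5/8), H(X) = 0.9544 bits
P(Y) = (5/8, 3/8), H(Y) = 0.9544 bits

Joint entropy: H(X,Y) = 1.9056 bits

I(X;Y) = 0.9544 + 0.9544 - 1.9056 = 0.0032 bits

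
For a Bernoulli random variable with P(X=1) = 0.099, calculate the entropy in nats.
0.3229 nats

The binary entropy function is:
H(p) = -p log(p) - (1-p) log(1-p)

H(0.099) = -0.099 × log_e(0.099) - 0.901 × log_e(0.901)
H(0.099) = 0.3229 nats

Note: Binary entropy is maximized at p=0.5 (H=1 bit) and minimized at p=0 or p=1 (H=0).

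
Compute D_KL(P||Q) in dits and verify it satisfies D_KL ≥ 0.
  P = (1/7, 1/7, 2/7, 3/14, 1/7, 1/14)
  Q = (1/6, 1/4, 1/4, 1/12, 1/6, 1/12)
0.0458 dits

KL divergence satisfies the Gibbs inequality: D_KL(P||Q) ≥ 0 for all distributions P, Q.

D_KL(P||Q) = Σ p(x) log(p(x)/q(x))
Term by term:
  x=0: 1/7 × log_10[(1/7)/(1/6)] = -0.0096
  x=1: 1/7 × log_10[(1/7)/(1/4)] = -0.0347
  x=2: 2/7 × log_10[(2/7)/(1/4)] = 0.0166
  x=3: 3/14 × log_10[(3/14)/(1/12)] = 0.0879
  x=4: 1/7 × log_10[(1/7)/(1/6)] = -0.0096
  x=5: 1/14 × log_10[(1/14)/(1/12)] = -0.0048
D_KL(P||Q) = 0.0458 dits

D_KL(P||Q) = 0.0458 ≥ 0 ✓

This non-negativity is a fundamental property: relative entropy cannot be negative because it measures how different Q is from P.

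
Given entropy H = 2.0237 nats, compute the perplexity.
7.5663

Perplexity is e^H (or exp(H) for natural log).

H = 2.0237 nats
Perplexity = e^2.0237 = 7.5663

Interpretation: The model's uncertainty is equivalent to choosing uniformly among 7.6 options.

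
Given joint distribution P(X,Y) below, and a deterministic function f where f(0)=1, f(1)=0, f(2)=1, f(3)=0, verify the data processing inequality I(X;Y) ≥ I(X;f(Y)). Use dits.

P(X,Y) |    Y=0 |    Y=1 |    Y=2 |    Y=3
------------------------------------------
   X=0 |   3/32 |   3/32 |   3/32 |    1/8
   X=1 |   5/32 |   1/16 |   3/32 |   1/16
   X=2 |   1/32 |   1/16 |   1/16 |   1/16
I(X;Y) = 0.0157, I(X;f(Y)) = 0.0099, inequality holds: 0.0157 ≥ 0.0099

Data Processing Inequality: For any Markov chain X → Y → Z, we have I(X;Y) ≥ I(X;Z).

Here Z = f(Y) is a deterministic function of Y, forming X → Y → Z.

Original I(X;Y) = 0.0157 dits

After applying f:
P(X,Z) where Z=f(Y):
- P(X,Z=0) = P(X,Y=1) + P(X,Y=3)
- P(X,Z=1) = P(X,Y=0) + P(X,Y=2)

I(X;Z) = I(X;f(Y)) = 0.0099 dits

Verification: 0.0157 ≥ 0.0099 ✓

Information cannot be created by processing; the function f can only lose information about X.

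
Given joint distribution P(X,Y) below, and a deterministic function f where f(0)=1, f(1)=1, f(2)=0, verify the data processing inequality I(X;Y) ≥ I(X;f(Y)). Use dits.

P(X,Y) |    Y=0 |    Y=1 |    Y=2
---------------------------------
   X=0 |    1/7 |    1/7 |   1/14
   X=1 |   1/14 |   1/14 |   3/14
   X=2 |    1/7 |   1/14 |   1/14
I(X;Y) = 0.0348, I(X;f(Y)) = 0.0313, inequality holds: 0.0348 ≥ 0.0313

Data Processing Inequality: For any Markov chain X → Y → Z, we have I(X;Y) ≥ I(X;Z).

Here Z = f(Y) is a deterministic function of Y, forming X → Y → Z.

Original I(X;Y) = 0.0348 dits

After applying f:
P(X,Z) where Z=f(Y):
- P(X,Z=0) = P(X,Y=2)
- P(X,Z=1) = P(X,Y=0) + P(X,Y=1)

I(X;Z) = I(X;f(Y)) = 0.0313 dits

Verification: 0.0348 ≥ 0.0313 ✓

Information cannot be created by processing; the function f can only lose information about X.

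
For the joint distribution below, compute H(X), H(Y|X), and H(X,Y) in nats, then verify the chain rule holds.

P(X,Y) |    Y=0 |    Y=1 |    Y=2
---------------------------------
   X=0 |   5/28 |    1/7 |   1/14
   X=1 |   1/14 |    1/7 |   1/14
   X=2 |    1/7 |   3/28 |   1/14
H(X,Y) = 2.1349, H(X) = 1.0898, H(Y|X) = 1.0451 (all in nats)

Chain rule: H(X,Y) = H(X) + H(Y|X)

Left side — joint entropy directly:
H(X,Y) = -Σ p(x,y) log p(x,y) = 2.1349 nats

Right side — compute H(Y|X) from the conditional distributions:
P(X) = (11/28, 2/7, 9/28), so H(X) = 1.0898 nats
H(Y|X) = Σ_x P(X=x) · H(Y|X=x):
  P(Y|X=0) = (5/11, 4/11, 2/11), H(Y|X=0) = 1.0362, weight P(X=0) = 11/28
  P(Y|X=1) = (1/4, 1/2, 1/4), H(Y|X=1) = 1.0397, weight P(X=1) = 2/7
  P(Y|X=2) = (4/9, 1/3, 2/9), H(Y|X=2) = 1.0609, weight P(X=2) = 9/28
H(Y|X) = 1.0451 nats

H(X) + H(Y|X) = 1.0898 + 1.0451 = 2.1349 nats

Both sides equal 2.1349 nats. ✓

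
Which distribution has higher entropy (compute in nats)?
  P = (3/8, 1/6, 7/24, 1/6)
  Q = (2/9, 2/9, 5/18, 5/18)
Q

Computing entropies in nats:
H(P) = 1.3244
H(Q) = 1.3801

Distribution Q has higher entropy.

Intuition: The distribution closer to uniform (more spread out) has higher entropy.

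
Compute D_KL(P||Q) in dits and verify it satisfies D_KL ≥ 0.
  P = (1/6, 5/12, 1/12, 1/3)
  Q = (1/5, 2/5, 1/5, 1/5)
0.0365 dits

KL divergence satisfies the Gibbs inequality: D_KL(P||Q) ≥ 0 for all distributions P, Q.

D_KL(P||Q) = Σ p(x) log(p(x)/q(x))
Term by term:
  x=0: 1/6 × log_10[(1/6)/(1/5)] = -0.0132
  x=1: 5/12 × log_10[(5/12)/(2/5)] = 0.0074
  x=2: 1/12 × log_10[(1/12)/(1/5)] = -0.0317
  x=3: 1/3 × log_10[(1/3)/(1/5)] = 0.0739
D_KL(P||Q) = 0.0365 dits

D_KL(P||Q) = 0.0365 ≥ 0 ✓

This non-negativity is a fundamental property: relative entropy cannot be negative because it measures how different Q is from P.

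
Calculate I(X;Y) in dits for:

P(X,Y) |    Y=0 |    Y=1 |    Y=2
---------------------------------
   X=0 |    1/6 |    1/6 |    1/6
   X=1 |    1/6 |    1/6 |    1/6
0.0000 dits

Mutual information: I(X;Y) = H(X) + H(Y) - H(X,Y)

Marginals:
P(X) = (1/2, 1/2), H(X) = 0.3010 dits
P(Y) = (1/3, 1/3, 1/3), H(Y) = 0.4771 dits

Joint entropy: H(X,Y) = 0.7782 dits

I(X;Y) = 0.3010 + 0.4771 - 0.7782 = 0.0000 dits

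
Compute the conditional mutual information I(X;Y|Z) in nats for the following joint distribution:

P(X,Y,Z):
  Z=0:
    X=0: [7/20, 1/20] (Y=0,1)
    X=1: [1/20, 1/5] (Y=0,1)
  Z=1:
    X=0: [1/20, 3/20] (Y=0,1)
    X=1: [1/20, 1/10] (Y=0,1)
0.1587 nats

Conditional mutual information: I(X;Y|Z) = H(X|Z) + H(Y|Z) - H(X,Y|Z)

H(Z) = 0.6474
H(X,Z) = 1.3195 → H(X|Z) = 0.6721
H(Y,Z) = 1.2899 → H(Y|Z) = 0.6425
H(X,Y,Z) = 1.8033 → H(X,Y|Z) = 1.1559

I(X;Y|Z) = 0.6721 + 0.6425 - 1.1559 = 0.1587 nats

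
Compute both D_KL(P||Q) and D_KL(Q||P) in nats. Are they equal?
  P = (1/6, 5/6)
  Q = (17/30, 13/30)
D_KL(P||Q) = 0.3410, D_KL(Q||P) = 0.4101

KL divergence is not symmetric: D_KL(P||Q) ≠ D_KL(Q||P) in general.

D_KL(P||Q) = 0.3410 nats
D_KL(Q||P) = 0.4101 nats

No, they are not equal!

This asymmetry is why KL divergence is not a true distance metric.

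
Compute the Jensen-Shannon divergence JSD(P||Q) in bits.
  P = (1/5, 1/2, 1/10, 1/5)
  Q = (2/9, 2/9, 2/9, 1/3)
0.0693 bits

Jensen-Shannon divergence is:
JSD(P||Q) = 0.5 × D_KL(P||M) + 0.5 × D_KL(Q||M)
where M = 0.5 × (P + Q) is the mixture distribution.

M = 0.5 × (1/5, 1/2, 1/10, 1/5) + 0.5 × (2/9, 2/9, 2/9, 1/3) = (0.211111, 13/36, 0.161111, 4/15)

D_KL(P||M) = 0.0673 bits
D_KL(Q||M) = 0.0712 bits

JSD(P||Q) = 0.5 × 0.0673 + 0.5 × 0.0712 = 0.0693 bits

Unlike KL divergence, JSD is symmetric and bounded: 0 ≤ JSD ≤ log(2).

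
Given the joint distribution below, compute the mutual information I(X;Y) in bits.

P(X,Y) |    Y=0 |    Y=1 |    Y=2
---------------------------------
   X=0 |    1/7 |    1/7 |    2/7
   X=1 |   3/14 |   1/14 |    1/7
0.0481 bits

Mutual information: I(X;Y) = H(X) + H(Y) - H(X,Y)

Marginals:
P(X) = (4/7, 3/7), H(X) = 0.9852 bits
P(Y) = (5/14, 3/14, 3/7), H(Y) = 1.5306 bits

Joint entropy: H(X,Y) = 2.4677 bits

I(X;Y) = 0.9852 + 1.5306 - 2.4677 = 0.0481 bits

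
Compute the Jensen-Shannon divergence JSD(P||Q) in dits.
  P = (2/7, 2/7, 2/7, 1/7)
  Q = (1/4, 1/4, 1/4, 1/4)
0.0040 dits

Jensen-Shannon divergence is:
JSD(P||Q) = 0.5 × D_KL(P||M) + 0.5 × D_KL(Q||M)
where M = 0.5 × (P + Q) is the mixture distribution.

M = 0.5 × (2/7, 2/7, 2/7, 1/7) + 0.5 × (1/4, 1/4, 1/4, 1/4) = (0.267857, 0.267857, 0.267857, 0.196429)

D_KL(P||M) = 0.0043 dits
D_KL(Q||M) = 0.0037 dits

JSD(P||Q) = 0.5 × 0.0043 + 0.5 × 0.0037 = 0.0040 dits

Unlike KL divergence, JSD is symmetric and bounded: 0 ≤ JSD ≤ log(2).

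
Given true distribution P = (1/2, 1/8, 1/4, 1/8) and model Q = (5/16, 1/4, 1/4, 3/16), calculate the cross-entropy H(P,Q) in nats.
1.3107 nats

Cross-entropy: H(P,Q) = -Σ p(x) log q(x)

Alternatively: H(P,Q) = H(P) + D_KL(P||Q)
H(P) = 1.2130 nats
D_KL(P||Q) = 0.0977 nats

H(P,Q) = 1.2130 + 0.0977 = 1.3107 nats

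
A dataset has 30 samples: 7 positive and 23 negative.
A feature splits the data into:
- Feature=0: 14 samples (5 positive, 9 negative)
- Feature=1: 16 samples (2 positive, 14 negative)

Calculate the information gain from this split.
0.0551 bits

Information Gain = H(Y) - H(Y|Feature)

Before split:
P(positive) = 7/30 = 0.2333
H(Y) = 0.7838 bits

After split:
Feature=0: H = 0.9403 bits (weight = 14/30)
Feature=1: H = 0.5436 bits (weight = 16/30)
H(Y|Feature) = (14/30)×0.9403 + (16/30)×0.5436 = 0.7287 bits

Information Gain = 0.7838 - 0.7287 = 0.0551 bits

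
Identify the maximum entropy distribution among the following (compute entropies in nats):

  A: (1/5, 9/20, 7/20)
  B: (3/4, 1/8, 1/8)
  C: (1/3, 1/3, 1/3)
C

For a discrete distribution over n outcomes, entropy is maximized by the uniform distribution.

Computing entropies:
H(A) = 1.0487 nats
H(B) = 0.7356 nats
H(C) = 1.0986 nats

The uniform distribution (where all probabilities equal 1/3) achieves the maximum entropy of log_e(3) = 1.0986 nats.

Distribution C has the highest entropy.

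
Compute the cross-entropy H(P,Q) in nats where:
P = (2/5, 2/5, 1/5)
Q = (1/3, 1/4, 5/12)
1.1691 nats

Cross-entropy: H(P,Q) = -Σ p(x) log q(x)

Alternatively: H(P,Q) = H(P) + D_KL(P||Q)
H(P) = 1.0549 nats
D_KL(P||Q) = 0.1141 nats

H(P,Q) = 1.0549 + 0.1141 = 1.1691 nats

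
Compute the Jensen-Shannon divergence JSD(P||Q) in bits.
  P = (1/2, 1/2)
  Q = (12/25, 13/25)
0.0003 bits

Jensen-Shannon divergence is:
JSD(P||Q) = 0.5 × D_KL(P||M) + 0.5 × D_KL(Q||M)
where M = 0.5 × (P + Q) is the mixture distribution.

M = 0.5 × (1/2, 1/2) + 0.5 × (12/25, 13/25) = (0.49, 0.51)

D_KL(P||M) = 0.0003 bits
D_KL(Q||M) = 0.0003 bits

JSD(P||Q) = 0.5 × 0.0003 + 0.5 × 0.0003 = 0.0003 bits

Unlike KL divergence, JSD is symmetric and bounded: 0 ≤ JSD ≤ log(2).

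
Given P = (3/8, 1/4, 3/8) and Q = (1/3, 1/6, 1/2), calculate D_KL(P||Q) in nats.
0.0377 nats

KL divergence: D_KL(P||Q) = Σ p(x) log(p(x)/q(x))

Computing term by term:
  x=0: 3/8 × log_e[(3/8)/(1/3)] = 3/8 × 0.1178 = 0.0442
  x=1: 1/4 × log_e[(1/4)/(1/6)] = 1/4 × 0.4055 = 0.1014
  x=2: 3/8 × log_e[(3/8)/(1/2)] = 3/8 × -0.2877 = -0.1079

D_KL(P||Q) = 0.0377 nats

Note: KL divergence is always non-negative and equals 0 iff P = Q.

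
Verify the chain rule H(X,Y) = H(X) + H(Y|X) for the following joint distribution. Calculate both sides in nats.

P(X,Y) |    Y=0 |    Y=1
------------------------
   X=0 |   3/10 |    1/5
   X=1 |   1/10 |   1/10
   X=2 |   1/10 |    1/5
H(X,Y) = 1.6957, H(X) = 1.0297, H(Y|X) = 0.6661 (all in nats)

Chain rule: H(X,Y) = H(X) + H(Y|X)

Left side — joint entropy directly:
H(X,Y) = -Σ p(x,y) log p(x,y) = 1.6957 nats

Right side — compute H(Y|X) from the conditional distributions:
P(X) = (1/2, 1/5, 3/10), so H(X) = 1.0297 nats
H(Y|X) = Σ_x P(X=x) · H(Y|X=x):
  P(Y|X=0) = (3/5, 2/5), H(Y|X=0) = 0.6730, weight P(X=0) = 1/2
  P(Y|X=1) = (1/2, 1/2), H(Y|X=1) = 0.6931, weight P(X=1) = 1/5
  P(Y|X=2) = (1/3, 2/3), H(Y|X=2) = 0.6365, weight P(X=2) = 3/10
H(Y|X) = 0.6661 nats

H(X) + H(Y|X) = 1.0297 + 0.6661 = 1.6957 nats

Both sides equal 1.6957 nats. ✓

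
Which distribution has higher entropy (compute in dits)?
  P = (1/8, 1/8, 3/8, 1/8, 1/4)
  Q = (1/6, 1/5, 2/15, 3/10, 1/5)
Q

Computing entropies in dits:
H(P) = 0.6489
H(Q) = 0.6828

Distribution Q has higher entropy.

Intuition: The distribution closer to uniform (more spread out) has higher entropy.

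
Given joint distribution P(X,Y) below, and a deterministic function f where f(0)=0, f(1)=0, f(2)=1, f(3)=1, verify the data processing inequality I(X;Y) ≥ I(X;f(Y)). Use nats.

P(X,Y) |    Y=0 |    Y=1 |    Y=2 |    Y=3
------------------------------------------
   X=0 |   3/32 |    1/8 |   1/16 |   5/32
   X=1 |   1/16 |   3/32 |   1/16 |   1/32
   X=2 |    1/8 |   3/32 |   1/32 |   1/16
I(X;Y) = 0.0432, I(X;f(Y)) = 0.0159, inequality holds: 0.0432 ≥ 0.0159

Data Processing Inequality: For any Markov chain X → Y → Z, we have I(X;Y) ≥ I(X;Z).

Here Z = f(Y) is a deterministic function of Y, forming X → Y → Z.

Original I(X;Y) = 0.0432 nats

After applying f:
P(X,Z) where Z=f(Y):
- P(X,Z=0) = P(X,Y=0) + P(X,Y=1)
- P(X,Z=1) = P(X,Y=2) + P(X,Y=3)

I(X;Z) = I(X;f(Y)) = 0.0159 nats

Verification: 0.0432 ≥ 0.0159 ✓

Information cannot be created by processing; the function f can only lose information about X.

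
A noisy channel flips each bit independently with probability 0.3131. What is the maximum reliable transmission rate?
0.1033 bits

For a binary symmetric channel (BSC) with error probability p:
Capacity C = 1 - H(p) bits per symbol

where H(p) = -p log₂(p) - (1-p) log₂(1-p) is the binary entropy function.

H(0.3131) = 0.8967 bits
C = 1 - 0.8967 = 0.1033 bits per symbol

This means we can reliably transmit up to 0.1033 bits of information per channel use.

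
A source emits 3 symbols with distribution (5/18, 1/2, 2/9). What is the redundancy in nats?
0.0620 nats

Redundancy measures how far a source is from maximum entropy:
R = H_max - H(X)

Maximum entropy for 3 symbols: H_max = log_e(3) = 1.0986 nats
Actual entropy: H(X) = 1.0366 nats
Redundancy: R = 1.0986 - 1.0366 = 0.0620 nats

This redundancy represents potential for compression: the source could be compressed by 0.0620 nats per symbol.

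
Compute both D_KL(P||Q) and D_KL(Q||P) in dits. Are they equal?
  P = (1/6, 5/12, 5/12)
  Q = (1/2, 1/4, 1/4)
D_KL(P||Q) = 0.1054, D_KL(Q||P) = 0.1276

KL divergence is not symmetric: D_KL(P||Q) ≠ D_KL(Q||P) in general.

D_KL(P||Q) = 0.1054 dits
D_KL(Q||P) = 0.1276 dits

No, they are not equal!

This asymmetry is why KL divergence is not a true distance metric.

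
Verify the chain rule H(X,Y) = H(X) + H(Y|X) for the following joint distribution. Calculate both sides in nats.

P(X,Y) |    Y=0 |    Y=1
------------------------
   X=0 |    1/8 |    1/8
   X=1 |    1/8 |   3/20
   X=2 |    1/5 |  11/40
H(X,Y) = 1.7413, H(X) = 1.0552, H(Y|X) = 0.6861 (all in nats)

Chain rule: H(X,Y) = H(X) + H(Y|X)

Left side — joint entropy directly:
H(X,Y) = -Σ p(x,y) log p(x,y) = 1.7413 nats

Right side — compute H(Y|X) from the conditional distributions:
P(X) = (1/4, 11/40, 19/40), so H(X) = 1.0552 nats
H(Y|X) = Σ_x P(X=x) · H(Y|X=x):
  P(Y|X=0) = (1/2, 1/2), H(Y|X=0) = 0.6931, weight P(X=0) = 1/4
  P(Y|X=1) = (5/11, 6/11), H(Y|X=1) = 0.6890, weight P(X=1) = 11/40
  P(Y|X=2) = (8/19, 11/19), H(Y|X=2) = 0.6806, weight P(X=2) = 19/40
H(Y|X) = 0.6861 nats

H(X) + H(Y|X) = 1.0552 + 0.6861 = 1.7413 nats

Both sides equal 1.7413 nats. ✓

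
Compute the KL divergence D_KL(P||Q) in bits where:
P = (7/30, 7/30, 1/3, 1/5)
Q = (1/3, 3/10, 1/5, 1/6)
0.0936 bits

KL divergence: D_KL(P||Q) = Σ p(x) log(p(x)/q(x))

Computing term by term:
  x=0: 7/30 × log_2[(7/30)/(1/3)] = 7/30 × -0.5146 = -0.1201
  x=1: 7/30 × log_2[(7/30)/(3/10)] = 7/30 × -0.3626 = -0.0846
  x=2: 1/3 × log_2[(1/3)/(1/5)] = 1/3 × 0.7370 = 0.2457
  x=3: 1/5 × log_2[(1/5)/(1/6)] = 1/5 × 0.2630 = 0.0526

D_KL(P||Q) = 0.0936 bits

Note: KL divergence is always non-negative and equals 0 iff P = Q.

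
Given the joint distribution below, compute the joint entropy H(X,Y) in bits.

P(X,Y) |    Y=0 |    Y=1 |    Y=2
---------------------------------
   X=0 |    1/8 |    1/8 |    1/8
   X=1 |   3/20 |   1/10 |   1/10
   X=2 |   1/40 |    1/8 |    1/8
3.0830 bits

Joint entropy is H(X,Y) = -Σ_{x,y} p(x,y) log p(x,y).

Summing over all non-zero entries:
H(X,Y) = -[1/8·log_2(1/8) + 1/8·log_2(1/8) + 1/8·log_2(1/8) + 3/20·log_2(3/20) + 1/10·log_2(1/10) + 1/10·log_2(1/10) + 1/40·log_2(1/40) + 1/8·log_2(1/8) + 1/8·log_2(1/8)]
H(X,Y) = 3.0830 bits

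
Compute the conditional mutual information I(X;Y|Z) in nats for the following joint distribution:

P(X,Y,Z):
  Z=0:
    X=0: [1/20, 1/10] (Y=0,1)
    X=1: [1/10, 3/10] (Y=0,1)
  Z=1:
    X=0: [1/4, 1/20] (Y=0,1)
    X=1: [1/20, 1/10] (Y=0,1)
0.0576 nats

Conditional mutual information: I(X;Y|Z) = H(X|Z) + H(Y|Z) - H(X,Y|Z)

H(Z) = 0.6881
H(X,Z) = 1.2968 → H(X|Z) = 0.6087
H(Y,Z) = 1.2968 → H(Y|Z) = 0.6087
H(X,Y,Z) = 1.8479 → H(X,Y|Z) = 1.1598

I(X;Y|Z) = 0.6087 + 0.6087 - 1.1598 = 0.0576 nats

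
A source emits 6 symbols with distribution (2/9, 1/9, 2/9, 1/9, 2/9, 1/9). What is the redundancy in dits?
0.0246 dits

Redundancy measures how far a source is from maximum entropy:
R = H_max - H(X)

Maximum entropy for 6 symbols: H_max = log_10(6) = 0.7782 dits
Actual entropy: H(X) = 0.7536 dits
Redundancy: R = 0.7782 - 0.7536 = 0.0246 dits

This redundancy represents potential for compression: the source could be compressed by 0.0246 dits per symbol.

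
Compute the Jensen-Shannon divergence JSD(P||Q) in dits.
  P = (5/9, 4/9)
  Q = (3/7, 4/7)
0.0035 dits

Jensen-Shannon divergence is:
JSD(P||Q) = 0.5 × D_KL(P||M) + 0.5 × D_KL(Q||M)
where M = 0.5 × (P + Q) is the mixture distribution.

M = 0.5 × (5/9, 4/9) + 0.5 × (3/7, 4/7) = (0.492063, 0.507937)

D_KL(P||M) = 0.0035 dits
D_KL(Q||M) = 0.0035 dits

JSD(P||Q) = 0.5 × 0.0035 + 0.5 × 0.0035 = 0.0035 dits

Unlike KL divergence, JSD is symmetric and bounded: 0 ≤ JSD ≤ log(2).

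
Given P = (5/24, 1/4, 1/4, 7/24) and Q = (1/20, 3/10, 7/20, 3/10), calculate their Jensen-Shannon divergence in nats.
0.0314 nats

Jensen-Shannon divergence is:
JSD(P||Q) = 0.5 × D_KL(P||M) + 0.5 × D_KL(Q||M)
where M = 0.5 × (P + Q) is the mixture distribution.

M = 0.5 × (5/24, 1/4, 1/4, 7/24) + 0.5 × (1/20, 3/10, 7/20, 3/10) = (0.129167, 11/40, 3/10, 0.295833)

D_KL(P||M) = 0.0260 nats
D_KL(Q||M) = 0.0368 nats

JSD(P||Q) = 0.5 × 0.0260 + 0.5 × 0.0368 = 0.0314 nats

Unlike KL divergence, JSD is symmetric and bounded: 0 ≤ JSD ≤ log(2).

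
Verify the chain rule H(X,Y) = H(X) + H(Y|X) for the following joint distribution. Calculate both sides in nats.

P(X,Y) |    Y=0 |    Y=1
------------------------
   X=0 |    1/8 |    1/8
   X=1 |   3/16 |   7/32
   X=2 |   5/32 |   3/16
H(X,Y) = 1.7701, H(X) = 1.0796, H(Y|X) = 0.6905 (all in nats)

Chain rule: H(X,Y) = H(X) + H(Y|X)

Left side — joint entropy directly:
H(X,Y) = -Σ p(x,y) log p(x,y) = 1.7701 nats

Right side — compute H(Y|X) from the conditional distributions:
P(X) = (1/4, 13/32, 11/32), so H(X) = 1.0796 nats
H(Y|X) = Σ_x P(X=x) · H(Y|X=x):
  P(Y|X=0) = (1/2, 1/2), H(Y|X=0) = 0.6931, weight P(X=0) = 1/4
  P(Y|X=1) = (6/13, 7/13), H(Y|X=1) = 0.6902, weight P(X=1) = 13/32
  P(Y|X=2) = (5/11, 6/11), H(Y|X=2) = 0.6890, weight P(X=2) = 11/32
H(Y|X) = 0.6905 nats

H(X) + H(Y|X) = 1.0796 + 0.6905 = 1.7701 nats

Both sides equal 1.7701 nats. ✓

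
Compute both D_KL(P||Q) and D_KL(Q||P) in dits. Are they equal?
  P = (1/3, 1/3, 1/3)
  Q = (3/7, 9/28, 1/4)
D_KL(P||Q) = 0.0105, D_KL(Q||P) = 0.0105

KL divergence is not symmetric: D_KL(P||Q) ≠ D_KL(Q||P) in general.

D_KL(P||Q) = 0.0105 dits
D_KL(Q||P) = 0.0105 dits

In this case they happen to be equal (to 4 decimal places).

This asymmetry is why KL divergence is not a true distance metric.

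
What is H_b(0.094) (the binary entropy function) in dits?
0.1354 dits

The binary entropy function is:
H(p) = -p log(p) - (1-p) log(1-p)

H(0.094) = -0.094 × log_10(0.094) - 0.906 × log_10(0.906)
H(0.094) = 0.1354 dits

Note: Binary entropy is maximized at p=0.5 (H=1 bit) and minimized at p=0 or p=1 (H=0).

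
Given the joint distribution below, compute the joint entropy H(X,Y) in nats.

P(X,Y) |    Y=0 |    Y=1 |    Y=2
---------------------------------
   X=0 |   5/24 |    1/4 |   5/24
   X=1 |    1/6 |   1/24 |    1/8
1.6911 nats

Joint entropy is H(X,Y) = -Σ_{x,y} p(x,y) log p(x,y).

Summing over all non-zero entries:
H(X,Y) = -[5/24·log_e(5/24) + 1/4·log_e(1/4) + 5/24·log_e(5/24) + 1/6·log_e(1/6) + 1/24·log_e(1/24) + 1/8·log_e(1/8)]
H(X,Y) = 1.6911 nats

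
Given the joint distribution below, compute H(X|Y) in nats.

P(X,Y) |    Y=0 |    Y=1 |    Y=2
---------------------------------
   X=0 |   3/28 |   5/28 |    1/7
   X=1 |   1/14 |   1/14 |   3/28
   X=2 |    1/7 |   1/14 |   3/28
1.0497 nats

Using the chain rule: H(X|Y) = H(X,Y) - H(Y)

First, compute H(X,Y) = 2.1471 nats

Marginal P(Y) = (9/28, 9/28, 5/14)
H(Y) = 1.0974 nats

H(X|Y) = H(X,Y) - H(Y) = 2.1471 - 1.0974 = 1.0497 nats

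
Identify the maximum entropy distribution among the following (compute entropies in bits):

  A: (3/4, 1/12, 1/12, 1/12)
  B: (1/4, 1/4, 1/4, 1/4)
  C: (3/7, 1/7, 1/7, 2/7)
B

For a discrete distribution over n outcomes, entropy is maximized by the uniform distribution.

Computing entropies:
H(A) = 1.2075 bits
H(B) = 2.0000 bits
H(C) = 1.8424 bits

The uniform distribution (where all probabilities equal 1/4) achieves the maximum entropy of log_2(4) = 2.0000 bits.

Distribution B has the highest entropy.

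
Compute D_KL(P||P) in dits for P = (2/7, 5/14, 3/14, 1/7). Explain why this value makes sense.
0.0000 dits

KL divergence satisfies the Gibbs inequality: D_KL(P||Q) ≥ 0 for all distributions P, Q.

D_KL(P||Q) = Σ p(x) log(p(x)/q(x))
Each term is p(x) × log_10(p(x)/p(x)) = p(x) × log_10(1) = 0, so the sum is 0.
D_KL(P||Q) = 0.0000 dits

When P = Q, the KL divergence is exactly 0, as there is no 'divergence' between identical distributions.

This non-negativity is a fundamental property: relative entropy cannot be negative because it measures how different Q is from P.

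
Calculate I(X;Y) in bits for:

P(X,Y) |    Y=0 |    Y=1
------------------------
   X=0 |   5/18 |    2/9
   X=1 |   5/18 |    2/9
0.0000 bits

Mutual information: I(X;Y) = H(X) + H(Y) - H(X,Y)

Marginals:
P(X) = (1/2, 1/2), H(X) = 1.0000 bits
P(Y) = (5/9, 4/9), H(Y) = 0.9911 bits

Joint entropy: H(X,Y) = 1.9911 bits

I(X;Y) = 1.0000 + 0.9911 - 1.9911 = 0.0000 bits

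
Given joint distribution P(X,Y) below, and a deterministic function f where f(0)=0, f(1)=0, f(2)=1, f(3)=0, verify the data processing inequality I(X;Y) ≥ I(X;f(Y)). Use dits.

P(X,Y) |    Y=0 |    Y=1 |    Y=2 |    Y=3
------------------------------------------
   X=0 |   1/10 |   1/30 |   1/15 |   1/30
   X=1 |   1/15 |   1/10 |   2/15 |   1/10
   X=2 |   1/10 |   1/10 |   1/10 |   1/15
I(X;Y) = 0.0133, I(X;f(Y)) = 0.0008, inequality holds: 0.0133 ≥ 0.0008

Data Processing Inequality: For any Markov chain X → Y → Z, we have I(X;Y) ≥ I(X;Z).

Here Z = f(Y) is a deterministic function of Y, forming X → Y → Z.

Original I(X;Y) = 0.0133 dits

After applying f:
P(X,Z) where Z=f(Y):
- P(X,Z=0) = P(X,Y=0) + P(X,Y=1) + P(X,Y=3)
- P(X,Z=1) = P(X,Y=2)

I(X;Z) = I(X;f(Y)) = 0.0008 dits

Verification: 0.0133 ≥ 0.0008 ✓

Information cannot be created by processing; the function f can only lose information about X.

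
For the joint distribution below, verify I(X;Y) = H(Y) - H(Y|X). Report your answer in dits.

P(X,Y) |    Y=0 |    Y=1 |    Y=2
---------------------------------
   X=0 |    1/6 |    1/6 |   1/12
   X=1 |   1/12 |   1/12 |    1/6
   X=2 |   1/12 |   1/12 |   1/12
I(X;Y) = 0.0164 dits

Mutual information has multiple equivalent forms:
- I(X;Y) = H(X) - H(X|Y)
- I(X;Y) = H(Y) - H(Y|X)
- I(X;Y) = H(X) + H(Y) - H(X,Y)

Computing all quantities:
H(X) = 0.4680, H(Y) = 0.4771, H(X,Y) = 0.9287
H(X|Y) = 0.4515, H(Y|X) = 0.4607

Verification:
H(X) - H(X|Y) = 0.4680 - 0.4515 = 0.0164
H(Y) - H(Y|X) = 0.4771 - 0.4607 = 0.0164
H(X) + H(Y) - H(X,Y) = 0.4680 + 0.4771 - 0.9287 = 0.0164

All forms give I(X;Y) = 0.0164 dits. ✓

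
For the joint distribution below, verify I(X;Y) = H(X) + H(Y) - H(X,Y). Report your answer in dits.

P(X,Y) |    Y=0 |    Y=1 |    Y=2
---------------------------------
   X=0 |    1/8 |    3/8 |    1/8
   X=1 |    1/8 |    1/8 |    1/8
I(X;Y) = 0.0147 dits

Mutual information has multiple equivalent forms:
- I(X;Y) = H(X) - H(X|Y)
- I(X;Y) = H(Y) - H(Y|X)
- I(X;Y) = H(X) + H(Y) - H(X,Y)

Computing all quantities:
H(X) = 0.2873, H(Y) = 0.4515, H(X,Y) = 0.7242
H(X|Y) = 0.2726, H(Y|X) = 0.4369

Verification:
H(X) - H(X|Y) = 0.2873 - 0.2726 = 0.0147
H(Y) - H(Y|X) = 0.4515 - 0.4369 = 0.0147
H(X) + H(Y) - H(X,Y) = 0.2873 + 0.4515 - 0.7242 = 0.0147

All forms give I(X;Y) = 0.0147 dits. ✓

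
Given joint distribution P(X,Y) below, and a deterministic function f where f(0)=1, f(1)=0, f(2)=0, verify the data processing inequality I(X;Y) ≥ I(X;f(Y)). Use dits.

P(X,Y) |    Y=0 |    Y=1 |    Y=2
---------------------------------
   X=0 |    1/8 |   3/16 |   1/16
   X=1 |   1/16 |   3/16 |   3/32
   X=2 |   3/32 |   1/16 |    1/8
I(X;Y) = 0.0241, I(X;f(Y)) = 0.0058, inequality holds: 0.0241 ≥ 0.0058

Data Processing Inequality: For any Markov chain X → Y → Z, we have I(X;Y) ≥ I(X;Z).

Here Z = f(Y) is a deterministic function of Y, forming X → Y → Z.

Original I(X;Y) = 0.0241 dits

After applying f:
P(X,Z) where Z=f(Y):
- P(X,Z=0) = P(X,Y=1) + P(X,Y=2)
- P(X,Z=1) = P(X,Y=0)

I(X;Z) = I(X;f(Y)) = 0.0058 dits

Verification: 0.0241 ≥ 0.0058 ✓

Information cannot be created by processing; the function f can only lose information about X.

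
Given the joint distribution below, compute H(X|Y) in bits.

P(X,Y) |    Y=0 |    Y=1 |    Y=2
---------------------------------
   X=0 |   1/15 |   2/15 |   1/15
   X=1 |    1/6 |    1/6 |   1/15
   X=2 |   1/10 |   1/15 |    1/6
1.4740 bits

Using the chain rule: H(X|Y) = H(X,Y) - H(Y)

First, compute H(X,Y) = 3.0541 bits

Marginal P(Y) = (1/3, 11/30, 3/10)
H(Y) = 1.5801 bits

H(X|Y) = H(X,Y) - H(Y) = 3.0541 - 1.5801 = 1.4740 bits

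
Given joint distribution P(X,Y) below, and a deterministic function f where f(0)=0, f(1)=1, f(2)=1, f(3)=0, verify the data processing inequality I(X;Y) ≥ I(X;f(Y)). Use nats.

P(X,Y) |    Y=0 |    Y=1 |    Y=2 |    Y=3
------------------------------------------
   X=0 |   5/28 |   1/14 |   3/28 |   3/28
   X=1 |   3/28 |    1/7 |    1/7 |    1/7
I(X;Y) = 0.0237, I(X;f(Y)) = 0.0111, inequality holds: 0.0237 ≥ 0.0111

Data Processing Inequality: For any Markov chain X → Y → Z, we have I(X;Y) ≥ I(X;Z).

Here Z = f(Y) is a deterministic function of Y, forming X → Y → Z.

Original I(X;Y) = 0.0237 nats

After applying f:
P(X,Z) where Z=f(Y):
- P(X,Z=0) = P(X,Y=0) + P(X,Y=3)
- P(X,Z=1) = P(X,Y=1) + P(X,Y=2)

I(X;Z) = I(X;f(Y)) = 0.0111 nats

Verification: 0.0237 ≥ 0.0111 ✓

Information cannot be created by processing; the function f can only lose information about X.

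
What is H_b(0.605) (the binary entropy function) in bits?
0.9680 bits

The binary entropy function is:
H(p) = -p log(p) - (1-p) log(1-p)

H(0.605) = -0.605 × log_2(0.605) - 0.395 × log_2(0.395)
H(0.605) = 0.9680 bits

Note: Binary entropy is maximized at p=0.5 (H=1 bit) and minimized at p=0 or p=1 (H=0).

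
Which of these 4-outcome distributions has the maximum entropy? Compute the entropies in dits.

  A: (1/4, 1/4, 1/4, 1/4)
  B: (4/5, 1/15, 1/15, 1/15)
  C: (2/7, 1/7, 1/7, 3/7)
A

For a discrete distribution over n outcomes, entropy is maximized by the uniform distribution.

Computing entropies:
H(A) = 0.6021 dits
H(B) = 0.3127 dits
H(C) = 0.5546 dits

The uniform distribution (where all probabilities equal 1/4) achieves the maximum entropy of log_10(4) = 0.6021 dits.

Distribution A has the highest entropy.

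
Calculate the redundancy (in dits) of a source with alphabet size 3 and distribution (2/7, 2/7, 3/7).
0.0085 dits

Redundancy measures how far a source is from maximum entropy:
R = H_max - H(X)

Maximum entropy for 3 symbols: H_max = log_10(3) = 0.4771 dits
Actual entropy: H(X) = 0.4686 dits
Redundancy: R = 0.4771 - 0.4686 = 0.0085 dits

This redundancy represents potential for compression: the source could be compressed by 0.0085 dits per symbol.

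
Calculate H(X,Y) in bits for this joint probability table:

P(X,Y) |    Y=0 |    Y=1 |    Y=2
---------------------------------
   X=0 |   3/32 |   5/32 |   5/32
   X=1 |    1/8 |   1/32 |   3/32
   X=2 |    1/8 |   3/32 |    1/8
3.0786 bits

Joint entropy is H(X,Y) = -Σ_{x,y} p(x,y) log p(x,y).

Summing over all non-zero entries:
H(X,Y) = -[3/32·log_2(3/32) + 5/32·log_2(5/32) + 5/32·log_2(5/32) + 1/8·log_2(1/8) + 1/32·log_2(1/32) + 3/32·log_2(3/32) + 1/8·log_2(1/8) + 3/32·log_2(3/32) + 1/8·log_2(1/8)]
H(X,Y) = 3.0786 bits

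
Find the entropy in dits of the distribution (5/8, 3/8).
0.2873 dits

Shannon entropy is H(X) = -Σ p(x) log p(x).

For P = (5/8, 3/8):
H = -5/8 × log_10(5/8) -3/8 × log_10(3/8)
H = 0.2873 dits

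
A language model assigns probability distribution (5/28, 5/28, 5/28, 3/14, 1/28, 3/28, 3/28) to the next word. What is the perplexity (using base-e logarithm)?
6.3639

Perplexity is e^H (or exp(H) for natural log).

First, H = -Σ p log p = 1.8506 nats
Perplexity = e^1.8506 = 6.3639

Interpretation: The model's uncertainty is equivalent to choosing uniformly among 6.4 options.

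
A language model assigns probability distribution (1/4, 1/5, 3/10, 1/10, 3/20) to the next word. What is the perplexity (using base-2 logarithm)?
4.6855

Perplexity is 2^H (or exp(H) for natural log).

First, H = -Σ p log p = 2.2282 bits
Perplexity = 2^2.2282 = 4.6855

Interpretation: The model's uncertainty is equivalent to choosing uniformly among 4.7 options.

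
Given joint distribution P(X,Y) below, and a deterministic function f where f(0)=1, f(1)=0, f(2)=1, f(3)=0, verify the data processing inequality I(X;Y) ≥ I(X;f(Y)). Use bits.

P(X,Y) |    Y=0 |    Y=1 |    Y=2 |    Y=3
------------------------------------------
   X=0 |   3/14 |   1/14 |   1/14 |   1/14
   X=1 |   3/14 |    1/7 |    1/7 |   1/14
I(X;Y) = 0.0202, I(X;f(Y)) = 0.0013, inequality holds: 0.0202 ≥ 0.0013

Data Processing Inequality: For any Markov chain X → Y → Z, we have I(X;Y) ≥ I(X;Z).

Here Z = f(Y) is a deterministic function of Y, forming X → Y → Z.

Original I(X;Y) = 0.0202 bits

After applying f:
P(X,Z) where Z=f(Y):
- P(X,Z=0) = P(X,Y=1) + P(X,Y=3)
- P(X,Z=1) = P(X,Y=0) + P(X,Y=2)

I(X;Z) = I(X;f(Y)) = 0.0013 bits

Verification: 0.0202 ≥ 0.0013 ✓

Information cannot be created by processing; the function f can only lose information about X.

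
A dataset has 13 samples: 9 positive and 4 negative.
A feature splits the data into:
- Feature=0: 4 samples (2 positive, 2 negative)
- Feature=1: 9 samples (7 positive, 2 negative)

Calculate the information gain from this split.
0.0537 bits

Information Gain = H(Y) - H(Y|Feature)

Before split:
P(positive) = 9/13 = 0.6923
H(Y) = 0.8905 bits

After split:
Feature=0: H = 1.0000 bits (weight = 4/13)
Feature=1: H = 0.7642 bits (weight = 9/13)
H(Y|Feature) = (4/13)×1.0000 + (9/13)×0.7642 = 0.8368 bits

Information Gain = 0.8905 - 0.8368 = 0.0537 bits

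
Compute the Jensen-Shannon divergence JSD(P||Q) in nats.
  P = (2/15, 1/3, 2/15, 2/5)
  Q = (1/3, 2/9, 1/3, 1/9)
0.0932 nats

Jensen-Shannon divergence is:
JSD(P||Q) = 0.5 × D_KL(P||M) + 0.5 × D_KL(Q||M)
where M = 0.5 × (P + Q) is the mixture distribution.

M = 0.5 × (2/15, 1/3, 2/15, 2/5) + 0.5 × (1/3, 2/9, 1/3, 1/9) = (7/30, 5/18, 7/30, 0.255556)

D_KL(P||M) = 0.0908 nats
D_KL(Q||M) = 0.0957 nats

JSD(P||Q) = 0.5 × 0.0908 + 0.5 × 0.0957 = 0.0932 nats

Unlike KL divergence, JSD is symmetric and bounded: 0 ≤ JSD ≤ log(2).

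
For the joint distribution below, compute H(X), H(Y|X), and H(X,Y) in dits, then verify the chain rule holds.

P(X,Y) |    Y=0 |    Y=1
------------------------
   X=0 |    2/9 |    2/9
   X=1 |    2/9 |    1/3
H(X,Y) = 0.5945, H(X) = 0.2983, H(Y|X) = 0.2962 (all in dits)

Chain rule: H(X,Y) = H(X) + H(Y|X)

Left side — joint entropy directly:
H(X,Y) = -Σ p(x,y) log p(x,y) = 0.5945 dits

Right side — compute H(Y|X) from the conditional distributions:
P(X) = (4/9, 5/9), so H(X) = 0.2983 dits
H(Y|X) = Σ_x P(X=x) · H(Y|X=x):
  P(Y|X=0) = (1/2, 1/2), H(Y|X=0) = 0.3010, weight P(X=0) = 4/9
  P(Y|X=1) = (2/5, 3/5), H(Y|X=1) = 0.2923, weight P(X=1) = 5/9
H(Y|X) = 0.2962 dits

H(X) + H(Y|X) = 0.2983 + 0.2962 = 0.5945 dits

Both sides equal 0.5945 dits. ✓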